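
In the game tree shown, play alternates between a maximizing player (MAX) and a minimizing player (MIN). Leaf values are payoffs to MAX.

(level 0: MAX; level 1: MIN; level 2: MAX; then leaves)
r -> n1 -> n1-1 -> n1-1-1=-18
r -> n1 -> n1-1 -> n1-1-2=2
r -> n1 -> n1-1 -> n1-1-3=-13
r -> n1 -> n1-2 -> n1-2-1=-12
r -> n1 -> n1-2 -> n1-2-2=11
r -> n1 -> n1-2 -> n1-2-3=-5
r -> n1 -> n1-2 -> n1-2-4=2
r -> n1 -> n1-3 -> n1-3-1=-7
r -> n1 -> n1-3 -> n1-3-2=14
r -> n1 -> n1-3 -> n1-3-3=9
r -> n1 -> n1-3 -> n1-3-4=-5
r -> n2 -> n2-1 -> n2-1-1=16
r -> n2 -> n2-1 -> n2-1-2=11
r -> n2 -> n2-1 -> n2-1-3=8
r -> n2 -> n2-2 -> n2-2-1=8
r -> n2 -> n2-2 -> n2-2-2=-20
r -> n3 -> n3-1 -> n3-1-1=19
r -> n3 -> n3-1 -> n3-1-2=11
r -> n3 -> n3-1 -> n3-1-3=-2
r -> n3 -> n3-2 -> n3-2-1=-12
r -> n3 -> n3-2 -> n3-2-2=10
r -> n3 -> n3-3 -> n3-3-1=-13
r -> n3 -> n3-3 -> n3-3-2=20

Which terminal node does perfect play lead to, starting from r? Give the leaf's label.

n3-2-2

n1-1 (MAX): max(-18, 2, -13) = 2
n1-2 (MAX): max(-12, 11, -5, 2) = 11
n1-3 (MAX): max(-7, 14, 9, -5) = 14
n1 (MIN): min(2, 11, 14) = 2
n2-1 (MAX): max(16, 11, 8) = 16
n2-2 (MAX): max(8, -20) = 8
n2 (MIN): min(16, 8) = 8
n3-1 (MAX): max(19, 11, -2) = 19
n3-2 (MAX): max(-12, 10) = 10
n3-3 (MAX): max(-13, 20) = 20
n3 (MIN): min(19, 10, 20) = 10
r (MAX): max(2, 8, 10) = 10
At r, MAX picks n3 (highest: 10).
At n3, MIN picks n3-2 (lowest: 10).
At n3-2, MAX picks n3-2-2 (highest: 10).
Terminal value 10.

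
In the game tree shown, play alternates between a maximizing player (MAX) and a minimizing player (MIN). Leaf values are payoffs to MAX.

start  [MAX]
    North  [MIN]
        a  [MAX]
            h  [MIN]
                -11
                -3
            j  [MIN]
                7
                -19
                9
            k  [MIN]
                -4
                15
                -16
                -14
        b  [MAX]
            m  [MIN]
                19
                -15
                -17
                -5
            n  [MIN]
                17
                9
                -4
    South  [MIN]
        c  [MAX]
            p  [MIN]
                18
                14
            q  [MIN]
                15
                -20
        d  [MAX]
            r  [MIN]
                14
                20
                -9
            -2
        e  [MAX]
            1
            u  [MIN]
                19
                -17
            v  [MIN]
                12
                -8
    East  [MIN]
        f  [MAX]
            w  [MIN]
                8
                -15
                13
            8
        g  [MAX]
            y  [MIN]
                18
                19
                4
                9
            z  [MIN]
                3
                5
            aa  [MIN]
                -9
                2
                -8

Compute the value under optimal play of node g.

y (MIN): min(18, 19, 4, 9) = 4
z (MIN): min(3, 5) = 3
aa (MIN): min(-9, 2, -8) = -9
g (MAX): max(4, 3, -9) = 4

4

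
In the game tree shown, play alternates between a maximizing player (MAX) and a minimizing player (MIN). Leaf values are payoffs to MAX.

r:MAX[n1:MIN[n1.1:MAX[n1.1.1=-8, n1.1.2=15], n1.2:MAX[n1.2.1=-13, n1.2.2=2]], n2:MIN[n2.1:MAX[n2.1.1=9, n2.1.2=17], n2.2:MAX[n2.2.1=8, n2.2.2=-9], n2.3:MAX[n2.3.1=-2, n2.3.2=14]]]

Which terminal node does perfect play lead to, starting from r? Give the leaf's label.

n1.1 (MAX): max(-8, 15) = 15
n1.2 (MAX): max(-13, 2) = 2
n1 (MIN): min(15, 2) = 2
n2.1 (MAX): max(9, 17) = 17
n2.2 (MAX): max(8, -9) = 8
n2.3 (MAX): max(-2, 14) = 14
n2 (MIN): min(17, 8, 14) = 8
r (MAX): max(2, 8) = 8
At r, MAX picks n2 (highest: 8).
At n2, MIN picks n2.2 (lowest: 8).
At n2.2, MAX picks n2.2.1 (highest: 8).
Terminal value 8.

n2.2.1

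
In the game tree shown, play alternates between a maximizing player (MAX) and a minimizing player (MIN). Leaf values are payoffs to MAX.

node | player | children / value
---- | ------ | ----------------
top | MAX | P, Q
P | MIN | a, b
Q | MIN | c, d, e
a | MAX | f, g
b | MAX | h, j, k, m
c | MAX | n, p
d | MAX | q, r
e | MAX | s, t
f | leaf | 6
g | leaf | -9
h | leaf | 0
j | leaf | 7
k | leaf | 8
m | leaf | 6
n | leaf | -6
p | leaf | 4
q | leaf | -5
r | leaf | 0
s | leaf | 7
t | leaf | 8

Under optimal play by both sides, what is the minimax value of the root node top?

6

a (MAX): max(6, -9) = 6
b (MAX): max(0, 7, 8, 6) = 8
P (MIN): min(6, 8) = 6
c (MAX): max(-6, 4) = 4
d (MAX): max(-5, 0) = 0
e (MAX): max(7, 8) = 8
Q (MIN): min(4, 0, 8) = 0
top (MAX): max(6, 0) = 6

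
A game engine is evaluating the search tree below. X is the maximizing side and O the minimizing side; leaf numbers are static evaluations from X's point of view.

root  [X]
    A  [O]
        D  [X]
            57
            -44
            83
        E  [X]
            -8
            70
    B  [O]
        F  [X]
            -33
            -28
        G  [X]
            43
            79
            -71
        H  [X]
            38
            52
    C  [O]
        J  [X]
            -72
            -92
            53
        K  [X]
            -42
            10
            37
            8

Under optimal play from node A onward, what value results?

70

D (X): max(57, -44, 83) = 83
E (X): max(-8, 70) = 70
A (O): min(83, 70) = 70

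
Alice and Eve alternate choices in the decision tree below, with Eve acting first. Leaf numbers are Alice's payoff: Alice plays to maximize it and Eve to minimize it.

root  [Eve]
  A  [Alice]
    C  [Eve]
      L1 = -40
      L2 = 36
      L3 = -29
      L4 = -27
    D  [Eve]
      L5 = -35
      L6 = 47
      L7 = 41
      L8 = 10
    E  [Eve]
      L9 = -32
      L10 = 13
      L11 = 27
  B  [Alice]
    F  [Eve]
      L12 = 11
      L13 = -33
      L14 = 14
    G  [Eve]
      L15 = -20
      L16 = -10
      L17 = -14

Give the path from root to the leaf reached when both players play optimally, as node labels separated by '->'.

root -> A -> E -> L9

C (Eve): min(-40, 36, -29, -27) = -40
D (Eve): min(-35, 47, 41, 10) = -35
E (Eve): min(-32, 13, 27) = -32
A (Alice): max(-40, -35, -32) = -32
F (Eve): min(11, -33, 14) = -33
G (Eve): min(-20, -10, -14) = -20
B (Alice): max(-33, -20) = -20
root (Eve): min(-32, -20) = -32
At root, Eve picks A (lowest: -32).
At A, Alice picks E (highest: -32).
At E, Eve picks L9 (lowest: -32).
Terminal value -32.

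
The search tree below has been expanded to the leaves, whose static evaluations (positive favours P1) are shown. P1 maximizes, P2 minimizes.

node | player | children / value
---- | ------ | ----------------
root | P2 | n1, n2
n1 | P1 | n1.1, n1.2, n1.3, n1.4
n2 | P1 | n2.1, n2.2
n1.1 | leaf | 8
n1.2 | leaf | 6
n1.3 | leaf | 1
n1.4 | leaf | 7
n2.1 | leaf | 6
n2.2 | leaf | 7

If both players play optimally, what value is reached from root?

7

n1 (P1): max(8, 6, 1, 7) = 8
n2 (P1): max(6, 7) = 7
root (P2): min(8, 7) = 7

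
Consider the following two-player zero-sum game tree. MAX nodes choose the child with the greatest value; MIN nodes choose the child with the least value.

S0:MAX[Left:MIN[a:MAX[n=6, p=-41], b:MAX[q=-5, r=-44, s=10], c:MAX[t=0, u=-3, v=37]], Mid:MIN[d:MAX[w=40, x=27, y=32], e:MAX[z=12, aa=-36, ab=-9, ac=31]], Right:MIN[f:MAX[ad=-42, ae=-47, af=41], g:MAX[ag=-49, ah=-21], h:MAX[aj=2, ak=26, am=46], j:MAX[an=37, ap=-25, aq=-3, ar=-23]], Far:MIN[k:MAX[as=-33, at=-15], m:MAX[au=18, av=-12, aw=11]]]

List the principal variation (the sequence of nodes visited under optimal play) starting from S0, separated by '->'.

S0 -> Mid -> e -> ac

a (MAX): max(6, -41) = 6
b (MAX): max(-5, -44, 10) = 10
c (MAX): max(0, -3, 37) = 37
Left (MIN): min(6, 10, 37) = 6
d (MAX): max(40, 27, 32) = 40
e (MAX): max(12, -36, -9, 31) = 31
Mid (MIN): min(40, 31) = 31
f (MAX): max(-42, -47, 41) = 41
g (MAX): max(-49, -21) = -21
h (MAX): max(2, 26, 46) = 46
j (MAX): max(37, -25, -3, -23) = 37
Right (MIN): min(41, -21, 46, 37) = -21
k (MAX): max(-33, -15) = -15
m (MAX): max(18, -12, 11) = 18
Far (MIN): min(-15, 18) = -15
S0 (MAX): max(6, 31, -21, -15) = 31
At S0, MAX picks Mid (highest: 31).
At Mid, MIN picks e (lowest: 31).
At e, MAX picks ac (highest: 31).
Terminal value 31.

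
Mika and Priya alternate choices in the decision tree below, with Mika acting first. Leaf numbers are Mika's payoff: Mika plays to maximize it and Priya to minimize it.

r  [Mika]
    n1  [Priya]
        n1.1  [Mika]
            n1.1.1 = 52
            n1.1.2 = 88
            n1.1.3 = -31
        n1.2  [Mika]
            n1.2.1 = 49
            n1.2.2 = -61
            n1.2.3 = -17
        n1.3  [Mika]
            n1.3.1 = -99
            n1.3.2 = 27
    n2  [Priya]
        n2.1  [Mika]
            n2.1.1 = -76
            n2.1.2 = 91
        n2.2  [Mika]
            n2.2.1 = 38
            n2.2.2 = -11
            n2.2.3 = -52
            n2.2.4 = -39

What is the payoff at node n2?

38

n2.1 (Mika): max(-76, 91) = 91
n2.2 (Mika): max(38, -11, -52, -39) = 38
n2 (Priya): min(91, 38) = 38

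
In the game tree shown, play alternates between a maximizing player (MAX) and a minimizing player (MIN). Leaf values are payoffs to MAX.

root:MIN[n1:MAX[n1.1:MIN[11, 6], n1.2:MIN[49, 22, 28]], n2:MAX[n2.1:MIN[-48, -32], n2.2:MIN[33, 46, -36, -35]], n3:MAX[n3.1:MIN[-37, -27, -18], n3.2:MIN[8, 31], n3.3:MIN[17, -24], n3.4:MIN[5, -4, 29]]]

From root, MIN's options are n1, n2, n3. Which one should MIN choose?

n1.1 (MIN): min(11, 6) = 6
n1.2 (MIN): min(49, 22, 28) = 22
n1 (MAX): max(6, 22) = 22
n2.1 (MIN): min(-48, -32) = -48
n2.2 (MIN): min(33, 46, -36, -35) = -36
n2 (MAX): max(-48, -36) = -36
n3.1 (MIN): min(-37, -27, -18) = -37
n3.2 (MIN): min(8, 31) = 8
n3.3 (MIN): min(17, -24) = -24
n3.4 (MIN): min(5, -4, 29) = -4
n3 (MAX): max(-37, 8, -24, -4) = 8
root (MIN): min(22, -36, 8) = -36
MIN at root wants the lowest of {n1=22, n2=-36, n3=8}, so chooses n2.

n2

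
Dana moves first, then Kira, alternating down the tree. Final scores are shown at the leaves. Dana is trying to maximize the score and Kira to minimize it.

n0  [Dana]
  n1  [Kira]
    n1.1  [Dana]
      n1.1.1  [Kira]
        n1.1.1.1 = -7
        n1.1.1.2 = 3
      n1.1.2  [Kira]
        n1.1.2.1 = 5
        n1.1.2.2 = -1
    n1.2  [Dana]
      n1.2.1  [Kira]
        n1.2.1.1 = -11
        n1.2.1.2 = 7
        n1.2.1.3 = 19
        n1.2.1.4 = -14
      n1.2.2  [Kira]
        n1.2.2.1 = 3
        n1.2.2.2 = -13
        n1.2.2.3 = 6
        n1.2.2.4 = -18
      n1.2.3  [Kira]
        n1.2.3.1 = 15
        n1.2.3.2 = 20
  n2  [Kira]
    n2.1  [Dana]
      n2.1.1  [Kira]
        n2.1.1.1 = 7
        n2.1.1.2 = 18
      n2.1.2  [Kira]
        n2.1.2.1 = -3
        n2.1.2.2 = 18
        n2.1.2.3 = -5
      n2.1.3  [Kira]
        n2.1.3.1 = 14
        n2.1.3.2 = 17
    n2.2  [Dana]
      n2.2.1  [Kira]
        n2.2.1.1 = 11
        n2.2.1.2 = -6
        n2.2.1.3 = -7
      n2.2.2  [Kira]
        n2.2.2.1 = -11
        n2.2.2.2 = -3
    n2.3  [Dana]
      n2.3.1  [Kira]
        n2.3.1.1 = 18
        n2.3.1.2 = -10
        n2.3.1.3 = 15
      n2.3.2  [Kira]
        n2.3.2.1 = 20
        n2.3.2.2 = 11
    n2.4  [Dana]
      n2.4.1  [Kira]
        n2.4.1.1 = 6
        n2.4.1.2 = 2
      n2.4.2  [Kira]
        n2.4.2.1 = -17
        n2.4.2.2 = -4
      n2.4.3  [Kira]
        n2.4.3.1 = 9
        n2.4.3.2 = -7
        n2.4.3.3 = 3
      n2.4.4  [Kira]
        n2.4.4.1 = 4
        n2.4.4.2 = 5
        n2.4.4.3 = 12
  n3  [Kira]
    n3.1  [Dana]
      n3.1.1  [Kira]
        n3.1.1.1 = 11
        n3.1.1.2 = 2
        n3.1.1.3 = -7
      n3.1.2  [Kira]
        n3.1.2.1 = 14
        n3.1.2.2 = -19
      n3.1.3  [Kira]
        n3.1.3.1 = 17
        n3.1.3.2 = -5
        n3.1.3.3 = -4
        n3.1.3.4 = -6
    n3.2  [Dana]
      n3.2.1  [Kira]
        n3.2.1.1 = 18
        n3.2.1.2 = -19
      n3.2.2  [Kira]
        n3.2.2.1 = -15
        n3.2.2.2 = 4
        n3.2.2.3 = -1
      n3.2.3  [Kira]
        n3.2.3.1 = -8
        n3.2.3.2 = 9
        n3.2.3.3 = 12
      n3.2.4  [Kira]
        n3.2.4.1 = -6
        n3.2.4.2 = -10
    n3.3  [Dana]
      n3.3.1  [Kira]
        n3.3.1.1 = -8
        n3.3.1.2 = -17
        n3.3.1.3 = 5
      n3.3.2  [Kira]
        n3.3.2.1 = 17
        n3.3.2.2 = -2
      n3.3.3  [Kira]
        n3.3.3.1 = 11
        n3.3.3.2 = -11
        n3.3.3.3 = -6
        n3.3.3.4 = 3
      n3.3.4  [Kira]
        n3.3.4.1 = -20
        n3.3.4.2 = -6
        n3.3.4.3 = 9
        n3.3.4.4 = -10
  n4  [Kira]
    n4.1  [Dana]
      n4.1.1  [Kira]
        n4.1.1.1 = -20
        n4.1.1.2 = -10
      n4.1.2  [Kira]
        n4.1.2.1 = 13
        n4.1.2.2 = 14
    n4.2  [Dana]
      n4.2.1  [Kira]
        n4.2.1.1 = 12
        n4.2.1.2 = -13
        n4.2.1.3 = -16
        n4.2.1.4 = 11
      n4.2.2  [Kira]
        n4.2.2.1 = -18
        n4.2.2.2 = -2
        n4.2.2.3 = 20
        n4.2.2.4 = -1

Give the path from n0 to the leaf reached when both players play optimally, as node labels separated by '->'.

n1.1.1 (Kira): min(-7, 3) = -7
n1.1.2 (Kira): min(5, -1) = -1
n1.1 (Dana): max(-7, -1) = -1
n1.2.1 (Kira): min(-11, 7, 19, -14) = -14
n1.2.2 (Kira): min(3, -13, 6, -18) = -18
n1.2.3 (Kira): min(15, 20) = 15
n1.2 (Dana): max(-14, -18, 15) = 15
n1 (Kira): min(-1, 15) = -1
n2.1.1 (Kira): min(7, 18) = 7
n2.1.2 (Kira): min(-3, 18, -5) = -5
n2.1.3 (Kira): min(14, 17) = 14
n2.1 (Dana): max(7, -5, 14) = 14
n2.2.1 (Kira): min(11, -6, -7) = -7
n2.2.2 (Kira): min(-11, -3) = -11
n2.2 (Dana): max(-7, -11) = -7
n2.3.1 (Kira): min(18, -10, 15) = -10
n2.3.2 (Kira): min(20, 11) = 11
n2.3 (Dana): max(-10, 11) = 11
n2.4.1 (Kira): min(6, 2) = 2
n2.4.2 (Kira): min(-17, -4) = -17
n2.4.3 (Kira): min(9, -7, 3) = -7
n2.4.4 (Kira): min(4, 5, 12) = 4
n2.4 (Dana): max(2, -17, -7, 4) = 4
n2 (Kira): min(14, -7, 11, 4) = -7
n3.1.1 (Kira): min(11, 2, -7) = -7
n3.1.2 (Kira): min(14, -19) = -19
n3.1.3 (Kira): min(17, -5, -4, -6) = -6
n3.1 (Dana): max(-7, -19, -6) = -6
n3.2.1 (Kira): min(18, -19) = -19
n3.2.2 (Kira): min(-15, 4, -1) = -15
n3.2.3 (Kira): min(-8, 9, 12) = -8
n3.2.4 (Kira): min(-6, -10) = -10
n3.2 (Dana): max(-19, -15, -8, -10) = -8
n3.3.1 (Kira): min(-8, -17, 5) = -17
n3.3.2 (Kira): min(17, -2) = -2
n3.3.3 (Kira): min(11, -11, -6, 3) = -11
n3.3.4 (Kira): min(-20, -6, 9, -10) = -20
n3.3 (Dana): max(-17, -2, -11, -20) = -2
n3 (Kira): min(-6, -8, -2) = -8
n4.1.1 (Kira): min(-20, -10) = -20
n4.1.2 (Kira): min(13, 14) = 13
n4.1 (Dana): max(-20, 13) = 13
n4.2.1 (Kira): min(12, -13, -16, 11) = -16
n4.2.2 (Kira): min(-18, -2, 20, -1) = -18
n4.2 (Dana): max(-16, -18) = -16
n4 (Kira): min(13, -16) = -16
n0 (Dana): max(-1, -7, -8, -16) = -1
At n0, Dana picks n1 (highest: -1).
At n1, Kira picks n1.1 (lowest: -1).
At n1.1, Dana picks n1.1.2 (highest: -1).
At n1.1.2, Kira picks n1.1.2.2 (lowest: -1).
Terminal value -1.

n0 -> n1 -> n1.1 -> n1.1.2 -> n1.1.2.2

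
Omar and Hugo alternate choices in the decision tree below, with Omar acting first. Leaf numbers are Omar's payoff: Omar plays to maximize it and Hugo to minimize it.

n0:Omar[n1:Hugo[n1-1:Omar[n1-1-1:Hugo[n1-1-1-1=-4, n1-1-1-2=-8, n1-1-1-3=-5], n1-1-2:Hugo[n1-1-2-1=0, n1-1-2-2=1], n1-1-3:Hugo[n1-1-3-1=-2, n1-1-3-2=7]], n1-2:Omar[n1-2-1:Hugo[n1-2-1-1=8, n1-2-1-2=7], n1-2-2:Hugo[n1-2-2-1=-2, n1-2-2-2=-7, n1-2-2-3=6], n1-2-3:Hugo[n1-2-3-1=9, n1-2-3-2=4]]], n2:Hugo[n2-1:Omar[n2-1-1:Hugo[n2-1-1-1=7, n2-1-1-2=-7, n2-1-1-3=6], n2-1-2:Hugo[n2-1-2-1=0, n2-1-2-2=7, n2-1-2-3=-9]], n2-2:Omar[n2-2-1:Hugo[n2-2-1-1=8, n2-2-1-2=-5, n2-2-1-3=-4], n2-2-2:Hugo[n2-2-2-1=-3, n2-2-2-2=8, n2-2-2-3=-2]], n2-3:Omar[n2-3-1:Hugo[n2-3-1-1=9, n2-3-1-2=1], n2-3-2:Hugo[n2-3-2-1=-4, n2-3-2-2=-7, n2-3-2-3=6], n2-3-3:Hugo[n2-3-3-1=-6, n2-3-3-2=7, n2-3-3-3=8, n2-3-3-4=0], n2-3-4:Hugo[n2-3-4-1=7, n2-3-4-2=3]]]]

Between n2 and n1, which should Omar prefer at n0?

n1

n2-1-1 (Hugo): min(7, -7, 6) = -7
n2-1-2 (Hugo): min(0, 7, -9) = -9
n2-1 (Omar): max(-7, -9) = -7
n2-2-1 (Hugo): min(8, -5, -4) = -5
n2-2-2 (Hugo): min(-3, 8, -2) = -3
n2-2 (Omar): max(-5, -3) = -3
n2-3-1 (Hugo): min(9, 1) = 1
n2-3-2 (Hugo): min(-4, -7, 6) = -7
n2-3-3 (Hugo): min(-6, 7, 8, 0) = -6
n2-3-4 (Hugo): min(7, 3) = 3
n2-3 (Omar): max(1, -7, -6, 3) = 3
n2 (Hugo): min(-7, -3, 3) = -7
n1-1-1 (Hugo): min(-4, -8, -5) = -8
n1-1-2 (Hugo): min(0, 1) = 0
n1-1-3 (Hugo): min(-2, 7) = -2
n1-1 (Omar): max(-8, 0, -2) = 0
n1-2-1 (Hugo): min(8, 7) = 7
n1-2-2 (Hugo): min(-2, -7, 6) = -7
n1-2-3 (Hugo): min(9, 4) = 4
n1-2 (Omar): max(7, -7, 4) = 7
n1 (Hugo): min(0, 7) = 0
Omar prefers the higher value; n2=-7, n1=0. n1 is better since 0 > -7.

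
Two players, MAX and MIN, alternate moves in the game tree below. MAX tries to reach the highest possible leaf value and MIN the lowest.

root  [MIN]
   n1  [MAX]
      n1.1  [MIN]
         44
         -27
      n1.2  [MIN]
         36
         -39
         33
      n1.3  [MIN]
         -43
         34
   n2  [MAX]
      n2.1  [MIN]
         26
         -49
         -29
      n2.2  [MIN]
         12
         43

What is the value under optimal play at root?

n1.1 (MIN): min(44, -27) = -27
n1.2 (MIN): min(36, -39, 33) = -39
n1.3 (MIN): min(-43, 34) = -43
n1 (MAX): max(-27, -39, -43) = -27
n2.1 (MIN): min(26, -49, -29) = -49
n2.2 (MIN): min(12, 43) = 12
n2 (MAX): max(-49, 12) = 12
root (MIN): min(-27, 12) = -27

-27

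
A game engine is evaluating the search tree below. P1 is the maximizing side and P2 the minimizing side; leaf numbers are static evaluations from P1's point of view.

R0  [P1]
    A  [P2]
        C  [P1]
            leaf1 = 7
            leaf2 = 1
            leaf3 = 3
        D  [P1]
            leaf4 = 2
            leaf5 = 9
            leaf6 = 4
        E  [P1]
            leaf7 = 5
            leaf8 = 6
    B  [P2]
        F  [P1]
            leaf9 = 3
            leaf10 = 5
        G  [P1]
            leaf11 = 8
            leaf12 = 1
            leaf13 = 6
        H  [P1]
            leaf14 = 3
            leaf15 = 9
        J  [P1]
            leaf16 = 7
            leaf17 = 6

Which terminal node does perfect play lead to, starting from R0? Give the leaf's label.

C (P1): max(7, 1, 3) = 7
D (P1): max(2, 9, 4) = 9
E (P1): max(5, 6) = 6
A (P2): min(7, 9, 6) = 6
F (P1): max(3, 5) = 5
G (P1): max(8, 1, 6) = 8
H (P1): max(3, 9) = 9
J (P1): max(7, 6) = 7
B (P2): min(5, 8, 9, 7) = 5
R0 (P1): max(6, 5) = 6
At R0, P1 picks A (highest: 6).
At A, P2 picks E (lowest: 6).
At E, P1 picks leaf8 (highest: 6).
Terminal value 6.

leaf8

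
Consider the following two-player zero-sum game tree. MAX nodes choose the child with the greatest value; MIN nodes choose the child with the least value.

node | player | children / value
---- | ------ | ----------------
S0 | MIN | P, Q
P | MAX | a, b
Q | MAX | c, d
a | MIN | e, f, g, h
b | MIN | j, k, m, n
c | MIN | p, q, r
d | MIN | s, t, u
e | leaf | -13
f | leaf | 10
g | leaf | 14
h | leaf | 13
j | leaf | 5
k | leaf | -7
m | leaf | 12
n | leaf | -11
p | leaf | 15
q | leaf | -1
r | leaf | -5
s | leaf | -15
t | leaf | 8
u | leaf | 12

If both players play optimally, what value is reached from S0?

a (MIN): min(-13, 10, 14, 13) = -13
b (MIN): min(5, -7, 12, -11) = -11
P (MAX): max(-13, -11) = -11
c (MIN): min(15, -1, -5) = -5
d (MIN): min(-15, 8, 12) = -15
Q (MAX): max(-5, -15) = -5
S0 (MIN): min(-11, -5) = -11

-11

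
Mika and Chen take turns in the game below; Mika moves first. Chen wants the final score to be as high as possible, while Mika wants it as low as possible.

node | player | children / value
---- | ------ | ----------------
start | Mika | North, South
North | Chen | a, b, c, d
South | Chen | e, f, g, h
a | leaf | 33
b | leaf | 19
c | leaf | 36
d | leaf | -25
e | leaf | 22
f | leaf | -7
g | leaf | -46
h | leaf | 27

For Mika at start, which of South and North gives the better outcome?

South (Chen): max(22, -7, -46, 27) = 27
North (Chen): max(33, 19, 36, -25) = 36
Mika prefers the lower value; South=27, North=36. South is better since 27 < 36.

South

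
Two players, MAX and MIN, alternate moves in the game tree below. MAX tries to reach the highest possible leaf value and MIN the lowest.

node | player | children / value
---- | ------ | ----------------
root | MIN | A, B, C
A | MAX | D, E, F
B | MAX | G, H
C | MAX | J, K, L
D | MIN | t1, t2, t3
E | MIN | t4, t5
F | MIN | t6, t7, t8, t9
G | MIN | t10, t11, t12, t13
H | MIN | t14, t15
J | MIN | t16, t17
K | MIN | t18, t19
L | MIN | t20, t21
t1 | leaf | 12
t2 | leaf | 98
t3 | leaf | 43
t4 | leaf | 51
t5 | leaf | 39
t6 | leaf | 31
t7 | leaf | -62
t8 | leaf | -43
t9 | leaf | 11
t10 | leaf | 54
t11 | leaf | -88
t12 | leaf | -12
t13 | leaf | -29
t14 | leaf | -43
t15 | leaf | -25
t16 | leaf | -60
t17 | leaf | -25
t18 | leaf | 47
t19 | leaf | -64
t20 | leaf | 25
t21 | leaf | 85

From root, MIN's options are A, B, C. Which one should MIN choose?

D (MIN): min(12, 98, 43) = 12
E (MIN): min(51, 39) = 39
F (MIN): min(31, -62, -43, 11) = -62
A (MAX): max(12, 39, -62) = 39
G (MIN): min(54, -88, -12, -29) = -88
H (MIN): min(-43, -25) = -43
B (MAX): max(-88, -43) = -43
J (MIN): min(-60, -25) = -60
K (MIN): min(47, -64) = -64
L (MIN): min(25, 85) = 25
C (MAX): max(-60, -64, 25) = 25
root (MIN): min(39, -43, 25) = -43
MIN at root wants the lowest of {A=39, B=-43, C=25}, so chooses B.

B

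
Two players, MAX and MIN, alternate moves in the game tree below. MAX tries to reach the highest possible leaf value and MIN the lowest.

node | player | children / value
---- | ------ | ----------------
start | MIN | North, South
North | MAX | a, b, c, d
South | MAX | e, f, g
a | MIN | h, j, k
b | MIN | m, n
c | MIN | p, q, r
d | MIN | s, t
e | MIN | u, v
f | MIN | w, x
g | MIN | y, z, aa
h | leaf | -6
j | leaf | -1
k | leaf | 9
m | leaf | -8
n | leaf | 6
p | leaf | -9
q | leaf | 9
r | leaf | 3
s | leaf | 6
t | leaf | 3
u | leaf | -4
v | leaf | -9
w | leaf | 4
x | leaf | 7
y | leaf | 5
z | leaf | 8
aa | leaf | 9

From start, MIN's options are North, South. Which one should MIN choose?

a (MIN): min(-6, -1, 9) = -6
b (MIN): min(-8, 6) = -8
c (MIN): min(-9, 9, 3) = -9
d (MIN): min(6, 3) = 3
North (MAX): max(-6, -8, -9, 3) = 3
e (MIN): min(-4, -9) = -9
f (MIN): min(4, 7) = 4
g (MIN): min(5, 8, 9) = 5
South (MAX): max(-9, 4, 5) = 5
start (MIN): min(3, 5) = 3
MIN at start wants the lowest of {North=3, South=5}, so chooses North.

North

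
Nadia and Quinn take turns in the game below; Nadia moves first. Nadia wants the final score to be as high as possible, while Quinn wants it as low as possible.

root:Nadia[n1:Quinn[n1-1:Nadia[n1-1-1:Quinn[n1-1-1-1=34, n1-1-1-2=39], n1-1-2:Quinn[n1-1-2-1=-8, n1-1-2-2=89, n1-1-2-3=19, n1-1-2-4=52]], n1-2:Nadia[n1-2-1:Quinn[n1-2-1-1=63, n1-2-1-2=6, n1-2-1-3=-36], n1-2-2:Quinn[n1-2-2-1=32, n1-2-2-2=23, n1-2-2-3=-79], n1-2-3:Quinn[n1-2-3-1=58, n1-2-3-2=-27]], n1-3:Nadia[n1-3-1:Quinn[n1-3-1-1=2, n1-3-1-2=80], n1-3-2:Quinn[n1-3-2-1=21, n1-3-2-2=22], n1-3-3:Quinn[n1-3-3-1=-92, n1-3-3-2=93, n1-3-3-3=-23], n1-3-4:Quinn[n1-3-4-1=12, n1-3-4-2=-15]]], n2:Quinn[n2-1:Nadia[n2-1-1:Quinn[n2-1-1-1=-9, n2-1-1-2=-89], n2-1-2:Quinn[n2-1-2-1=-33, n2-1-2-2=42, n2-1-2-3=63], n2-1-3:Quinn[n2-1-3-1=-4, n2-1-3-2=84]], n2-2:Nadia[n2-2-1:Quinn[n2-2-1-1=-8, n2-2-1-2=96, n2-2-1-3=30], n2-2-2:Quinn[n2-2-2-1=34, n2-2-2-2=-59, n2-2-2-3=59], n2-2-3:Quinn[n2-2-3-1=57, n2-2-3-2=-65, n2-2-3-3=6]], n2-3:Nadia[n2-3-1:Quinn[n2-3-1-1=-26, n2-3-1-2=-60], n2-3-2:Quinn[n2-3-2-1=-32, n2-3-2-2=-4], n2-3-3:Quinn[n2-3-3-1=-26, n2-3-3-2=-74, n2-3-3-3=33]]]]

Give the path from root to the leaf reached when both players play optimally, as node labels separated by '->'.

root -> n1 -> n1-2 -> n1-2-3 -> n1-2-3-2

n1-1-1 (Quinn): min(34, 39) = 34
n1-1-2 (Quinn): min(-8, 89, 19, 52) = -8
n1-1 (Nadia): max(34, -8) = 34
n1-2-1 (Quinn): min(63, 6, -36) = -36
n1-2-2 (Quinn): min(32, 23, -79) = -79
n1-2-3 (Quinn): min(58, -27) = -27
n1-2 (Nadia): max(-36, -79, -27) = -27
n1-3-1 (Quinn): min(2, 80) = 2
n1-3-2 (Quinn): min(21, 22) = 21
n1-3-3 (Quinn): min(-92, 93, -23) = -92
n1-3-4 (Quinn): min(12, -15) = -15
n1-3 (Nadia): max(2, 21, -92, -15) = 21
n1 (Quinn): min(34, -27, 21) = -27
n2-1-1 (Quinn): min(-9, -89) = -89
n2-1-2 (Quinn): min(-33, 42, 63) = -33
n2-1-3 (Quinn): min(-4, 84) = -4
n2-1 (Nadia): max(-89, -33, -4) = -4
n2-2-1 (Quinn): min(-8, 96, 30) = -8
n2-2-2 (Quinn): min(34, -59, 59) = -59
n2-2-3 (Quinn): min(57, -65, 6) = -65
n2-2 (Nadia): max(-8, -59, -65) = -8
n2-3-1 (Quinn): min(-26, -60) = -60
n2-3-2 (Quinn): min(-32, -4) = -32
n2-3-3 (Quinn): min(-26, -74, 33) = -74
n2-3 (Nadia): max(-60, -32, -74) = -32
n2 (Quinn): min(-4, -8, -32) = -32
root (Nadia): max(-27, -32) = -27
At root, Nadia picks n1 (highest: -27).
At n1, Quinn picks n1-2 (lowest: -27).
At n1-2, Nadia picks n1-2-3 (highest: -27).
At n1-2-3, Quinn picks n1-2-3-2 (lowest: -27).
Terminal value -27.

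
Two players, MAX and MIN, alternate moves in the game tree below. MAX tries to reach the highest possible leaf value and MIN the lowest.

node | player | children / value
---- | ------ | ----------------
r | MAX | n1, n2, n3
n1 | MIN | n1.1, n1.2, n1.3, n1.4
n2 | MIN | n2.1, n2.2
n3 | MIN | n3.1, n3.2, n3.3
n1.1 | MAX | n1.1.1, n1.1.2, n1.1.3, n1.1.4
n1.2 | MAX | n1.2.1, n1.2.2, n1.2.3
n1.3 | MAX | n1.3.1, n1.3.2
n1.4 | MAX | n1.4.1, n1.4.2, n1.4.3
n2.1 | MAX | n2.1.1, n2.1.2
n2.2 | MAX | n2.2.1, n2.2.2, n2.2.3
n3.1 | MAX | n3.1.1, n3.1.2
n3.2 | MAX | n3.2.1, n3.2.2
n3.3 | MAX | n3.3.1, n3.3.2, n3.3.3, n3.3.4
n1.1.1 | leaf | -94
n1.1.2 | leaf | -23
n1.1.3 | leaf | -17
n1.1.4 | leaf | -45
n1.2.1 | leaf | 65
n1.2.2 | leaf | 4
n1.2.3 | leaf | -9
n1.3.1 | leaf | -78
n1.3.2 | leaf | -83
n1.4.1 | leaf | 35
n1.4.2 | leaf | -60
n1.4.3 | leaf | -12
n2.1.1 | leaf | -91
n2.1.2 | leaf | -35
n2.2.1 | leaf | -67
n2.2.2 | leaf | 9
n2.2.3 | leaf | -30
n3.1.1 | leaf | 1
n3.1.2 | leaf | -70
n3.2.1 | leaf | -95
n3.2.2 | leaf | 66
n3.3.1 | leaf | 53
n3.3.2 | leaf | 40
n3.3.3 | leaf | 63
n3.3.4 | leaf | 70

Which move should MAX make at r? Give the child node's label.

n3

n1.1 (MAX): max(-94, -23, -17, -45) = -17
n1.2 (MAX): max(65, 4, -9) = 65
n1.3 (MAX): max(-78, -83) = -78
n1.4 (MAX): max(35, -60, -12) = 35
n1 (MIN): min(-17, 65, -78, 35) = -78
n2.1 (MAX): max(-91, -35) = -35
n2.2 (MAX): max(-67, 9, -30) = 9
n2 (MIN): min(-35, 9) = -35
n3.1 (MAX): max(1, -70) = 1
n3.2 (MAX): max(-95, 66) = 66
n3.3 (MAX): max(53, 40, 63, 70) = 70
n3 (MIN): min(1, 66, 70) = 1
r (MAX): max(-78, -35, 1) = 1
MAX at r wants the highest of {n1=-78, n2=-35, n3=1}, so chooses n3.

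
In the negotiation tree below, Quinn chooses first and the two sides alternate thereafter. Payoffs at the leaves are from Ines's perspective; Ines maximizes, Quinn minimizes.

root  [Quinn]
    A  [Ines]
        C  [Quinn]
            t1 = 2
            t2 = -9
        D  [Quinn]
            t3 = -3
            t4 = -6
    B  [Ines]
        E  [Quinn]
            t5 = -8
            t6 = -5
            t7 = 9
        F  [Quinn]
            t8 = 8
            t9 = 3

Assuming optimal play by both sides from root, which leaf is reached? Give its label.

C (Quinn): min(2, -9) = -9
D (Quinn): min(-3, -6) = -6
A (Ines): max(-9, -6) = -6
E (Quinn): min(-8, -5, 9) = -8
F (Quinn): min(8, 3) = 3
B (Ines): max(-8, 3) = 3
root (Quinn): min(-6, 3) = -6
At root, Quinn picks A (lowest: -6).
At A, Ines picks D (highest: -6).
At D, Quinn picks t4 (lowest: -6).
Terminal value -6.

t4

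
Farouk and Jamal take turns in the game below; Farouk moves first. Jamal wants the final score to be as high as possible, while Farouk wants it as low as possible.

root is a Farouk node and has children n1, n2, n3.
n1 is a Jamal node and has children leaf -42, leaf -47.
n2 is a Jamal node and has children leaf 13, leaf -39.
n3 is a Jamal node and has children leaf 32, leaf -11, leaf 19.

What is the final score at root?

n1 (Jamal): max(-42, -47) = -42
n2 (Jamal): max(13, -39) = 13
n3 (Jamal): max(32, -11, 19) = 32
root (Farouk): min(-42, 13, 32) = -42

-42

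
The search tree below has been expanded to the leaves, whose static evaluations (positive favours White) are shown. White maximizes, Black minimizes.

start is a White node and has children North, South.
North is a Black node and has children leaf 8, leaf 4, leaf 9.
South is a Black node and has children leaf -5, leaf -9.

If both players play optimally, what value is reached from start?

North (Black): min(8, 4, 9) = 4
South (Black): min(-5, -9) = -9
start (White): max(4, -9) = 4

4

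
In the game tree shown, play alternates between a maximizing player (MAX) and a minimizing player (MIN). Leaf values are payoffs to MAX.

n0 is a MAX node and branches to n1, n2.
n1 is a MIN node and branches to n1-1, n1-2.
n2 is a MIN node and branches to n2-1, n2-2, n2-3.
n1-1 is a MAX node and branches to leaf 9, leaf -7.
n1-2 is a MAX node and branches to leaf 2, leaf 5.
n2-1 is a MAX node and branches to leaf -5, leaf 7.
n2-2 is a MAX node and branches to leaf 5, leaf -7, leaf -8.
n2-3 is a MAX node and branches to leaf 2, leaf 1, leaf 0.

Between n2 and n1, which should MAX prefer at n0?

n2-1 (MAX): max(-5, 7) = 7
n2-2 (MAX): max(5, -7, -8) = 5
n2-3 (MAX): max(2, 1, 0) = 2
n2 (MIN): min(7, 5, 2) = 2
n1-1 (MAX): max(9, -7) = 9
n1-2 (MAX): max(2, 5) = 5
n1 (MIN): min(9, 5) = 5
MAX prefers the higher value; n2=2, n1=5. n1 is better since 5 > 2.

n1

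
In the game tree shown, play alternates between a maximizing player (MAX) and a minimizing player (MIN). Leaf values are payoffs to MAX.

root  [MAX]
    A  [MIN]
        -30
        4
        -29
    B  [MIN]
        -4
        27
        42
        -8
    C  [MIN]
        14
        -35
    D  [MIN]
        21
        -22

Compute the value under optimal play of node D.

D (MIN): min(21, -22) = -22

-22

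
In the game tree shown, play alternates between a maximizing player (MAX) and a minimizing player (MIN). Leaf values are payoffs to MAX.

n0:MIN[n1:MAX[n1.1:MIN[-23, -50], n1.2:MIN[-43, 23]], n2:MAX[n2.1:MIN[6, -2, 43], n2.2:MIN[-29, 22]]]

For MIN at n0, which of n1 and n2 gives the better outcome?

n1

n1.1 (MIN): min(-23, -50) = -50
n1.2 (MIN): min(-43, 23) = -43
n1 (MAX): max(-50, -43) = -43
n2.1 (MIN): min(6, -2, 43) = -2
n2.2 (MIN): min(-29, 22) = -29
n2 (MAX): max(-2, -29) = -2
MIN prefers the lower value; n1=-43, n2=-2. n1 is better since -43 < -2.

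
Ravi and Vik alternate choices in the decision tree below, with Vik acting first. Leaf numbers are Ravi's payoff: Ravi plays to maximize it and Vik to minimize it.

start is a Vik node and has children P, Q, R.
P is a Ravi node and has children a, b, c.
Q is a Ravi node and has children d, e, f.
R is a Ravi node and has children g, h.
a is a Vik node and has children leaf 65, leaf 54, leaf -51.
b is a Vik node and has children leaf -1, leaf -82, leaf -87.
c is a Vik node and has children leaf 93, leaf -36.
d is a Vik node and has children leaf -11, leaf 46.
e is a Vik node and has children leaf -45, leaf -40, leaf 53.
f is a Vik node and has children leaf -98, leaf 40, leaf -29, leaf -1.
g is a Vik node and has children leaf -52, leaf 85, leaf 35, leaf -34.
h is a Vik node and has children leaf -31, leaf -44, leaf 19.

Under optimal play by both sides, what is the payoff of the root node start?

-44

a (Vik): min(65, 54, -51) = -51
b (Vik): min(-1, -82, -87) = -87
c (Vik): min(93, -36) = -36
P (Ravi): max(-51, -87, -36) = -36
d (Vik): min(-11, 46) = -11
e (Vik): min(-45, -40, 53) = -45
f (Vik): min(-98, 40, -29, -1) = -98
Q (Ravi): max(-11, -45, -98) = -11
g (Vik): min(-52, 85, 35, -34) = -52
h (Vik): min(-31, -44, 19) = -44
R (Ravi): max(-52, -44) = -44
start (Vik): min(-36, -11, -44) = -44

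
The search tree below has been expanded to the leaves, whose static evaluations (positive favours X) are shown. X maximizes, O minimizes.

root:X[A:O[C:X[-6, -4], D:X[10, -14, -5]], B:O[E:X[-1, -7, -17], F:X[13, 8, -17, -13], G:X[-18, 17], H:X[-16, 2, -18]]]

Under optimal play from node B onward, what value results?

E (X): max(-1, -7, -17) = -1
F (X): max(13, 8, -17, -13) = 13
G (X): max(-18, 17) = 17
H (X): max(-16, 2, -18) = 2
B (O): min(-1, 13, 17, 2) = -1

-1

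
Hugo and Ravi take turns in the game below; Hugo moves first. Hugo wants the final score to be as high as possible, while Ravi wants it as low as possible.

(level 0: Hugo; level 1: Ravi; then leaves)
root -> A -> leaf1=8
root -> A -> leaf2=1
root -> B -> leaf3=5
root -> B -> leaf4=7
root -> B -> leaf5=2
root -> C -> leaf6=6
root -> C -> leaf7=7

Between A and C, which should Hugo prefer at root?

C

A (Ravi): min(8, 1) = 1
C (Ravi): min(6, 7) = 6
Hugo prefers the higher value; A=1, C=6. C is better since 6 > 1.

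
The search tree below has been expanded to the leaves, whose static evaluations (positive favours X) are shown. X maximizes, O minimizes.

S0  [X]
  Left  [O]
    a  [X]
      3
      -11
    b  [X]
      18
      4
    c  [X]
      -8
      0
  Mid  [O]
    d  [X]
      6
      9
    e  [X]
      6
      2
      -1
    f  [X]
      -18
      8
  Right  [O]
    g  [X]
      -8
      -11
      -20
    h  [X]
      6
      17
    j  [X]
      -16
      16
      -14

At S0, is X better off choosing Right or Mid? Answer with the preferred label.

Mid

g (X): max(-8, -11, -20) = -8
h (X): max(6, 17) = 17
j (X): max(-16, 16, -14) = 16
Right (O): min(-8, 17, 16) = -8
d (X): max(6, 9) = 9
e (X): max(6, 2, -1) = 6
f (X): max(-18, 8) = 8
Mid (O): min(9, 6, 8) = 6
X prefers the higher value; Right=-8, Mid=6. Mid is better since 6 > -8.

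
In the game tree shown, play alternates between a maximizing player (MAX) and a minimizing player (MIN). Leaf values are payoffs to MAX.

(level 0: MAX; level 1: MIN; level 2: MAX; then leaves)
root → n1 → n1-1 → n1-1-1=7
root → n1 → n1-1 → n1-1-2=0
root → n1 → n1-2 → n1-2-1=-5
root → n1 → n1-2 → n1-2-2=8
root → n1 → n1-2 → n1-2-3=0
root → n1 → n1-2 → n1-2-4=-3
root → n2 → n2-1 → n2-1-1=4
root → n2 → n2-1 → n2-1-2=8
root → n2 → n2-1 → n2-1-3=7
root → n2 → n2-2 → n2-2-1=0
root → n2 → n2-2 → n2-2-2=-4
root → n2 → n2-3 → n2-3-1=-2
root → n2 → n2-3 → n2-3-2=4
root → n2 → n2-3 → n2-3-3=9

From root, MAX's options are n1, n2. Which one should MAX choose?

n1

n1-1 (MAX): max(7, 0) = 7
n1-2 (MAX): max(-5, 8, 0, -3) = 8
n1 (MIN): min(7, 8) = 7
n2-1 (MAX): max(4, 8, 7) = 8
n2-2 (MAX): max(0, -4) = 0
n2-3 (MAX): max(-2, 4, 9) = 9
n2 (MIN): min(8, 0, 9) = 0
root (MAX): max(7, 0) = 7
MAX at root wants the highest of {n1=7, n2=0}, so chooses n1.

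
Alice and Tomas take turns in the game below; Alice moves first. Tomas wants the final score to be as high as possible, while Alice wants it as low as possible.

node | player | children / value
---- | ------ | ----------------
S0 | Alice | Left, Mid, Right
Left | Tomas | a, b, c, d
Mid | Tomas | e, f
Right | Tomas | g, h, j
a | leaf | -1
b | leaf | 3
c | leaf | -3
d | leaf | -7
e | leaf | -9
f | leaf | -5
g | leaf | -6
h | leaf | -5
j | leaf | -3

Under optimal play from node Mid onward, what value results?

-5

Mid (Tomas): max(-9, -5) = -5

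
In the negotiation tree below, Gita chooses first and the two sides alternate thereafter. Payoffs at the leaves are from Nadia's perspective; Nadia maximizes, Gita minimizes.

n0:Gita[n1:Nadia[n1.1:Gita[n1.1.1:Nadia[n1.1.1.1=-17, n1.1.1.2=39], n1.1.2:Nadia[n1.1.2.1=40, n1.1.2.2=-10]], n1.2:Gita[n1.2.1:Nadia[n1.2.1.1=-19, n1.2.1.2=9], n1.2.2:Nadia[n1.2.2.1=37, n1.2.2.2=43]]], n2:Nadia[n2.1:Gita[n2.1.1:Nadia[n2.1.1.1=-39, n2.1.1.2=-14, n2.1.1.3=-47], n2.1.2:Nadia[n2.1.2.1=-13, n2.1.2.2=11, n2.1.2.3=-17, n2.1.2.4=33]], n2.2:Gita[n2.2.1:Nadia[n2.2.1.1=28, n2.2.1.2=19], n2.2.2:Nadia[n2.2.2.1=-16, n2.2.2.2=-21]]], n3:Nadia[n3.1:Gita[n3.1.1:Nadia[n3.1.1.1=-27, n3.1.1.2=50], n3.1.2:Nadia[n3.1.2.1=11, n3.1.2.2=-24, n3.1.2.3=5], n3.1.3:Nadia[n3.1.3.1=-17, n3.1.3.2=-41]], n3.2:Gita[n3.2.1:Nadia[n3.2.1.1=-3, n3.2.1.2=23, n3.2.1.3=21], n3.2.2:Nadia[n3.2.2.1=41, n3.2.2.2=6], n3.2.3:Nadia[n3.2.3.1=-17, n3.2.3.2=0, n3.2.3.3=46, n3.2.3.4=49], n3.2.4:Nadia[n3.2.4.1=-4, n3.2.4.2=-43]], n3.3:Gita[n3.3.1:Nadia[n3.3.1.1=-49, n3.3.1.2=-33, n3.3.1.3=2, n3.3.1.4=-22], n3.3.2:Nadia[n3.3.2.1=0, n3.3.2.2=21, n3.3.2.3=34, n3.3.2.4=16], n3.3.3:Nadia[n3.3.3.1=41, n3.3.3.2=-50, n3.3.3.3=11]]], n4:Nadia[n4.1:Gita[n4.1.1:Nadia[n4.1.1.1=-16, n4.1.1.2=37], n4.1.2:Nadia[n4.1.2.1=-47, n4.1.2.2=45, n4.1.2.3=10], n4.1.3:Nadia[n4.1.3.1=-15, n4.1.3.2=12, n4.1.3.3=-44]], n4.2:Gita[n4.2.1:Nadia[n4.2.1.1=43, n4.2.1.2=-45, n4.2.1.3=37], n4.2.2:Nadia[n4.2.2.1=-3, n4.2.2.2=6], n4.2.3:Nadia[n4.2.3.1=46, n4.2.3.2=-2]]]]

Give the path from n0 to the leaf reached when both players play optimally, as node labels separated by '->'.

n0 -> n2 -> n2.1 -> n2.1.1 -> n2.1.1.2

n1.1.1 (Nadia): max(-17, 39) = 39
n1.1.2 (Nadia): max(40, -10) = 40
n1.1 (Gita): min(39, 40) = 39
n1.2.1 (Nadia): max(-19, 9) = 9
n1.2.2 (Nadia): max(37, 43) = 43
n1.2 (Gita): min(9, 43) = 9
n1 (Nadia): max(39, 9) = 39
n2.1.1 (Nadia): max(-39, -14, -47) = -14
n2.1.2 (Nadia): max(-13, 11, -17, 33) = 33
n2.1 (Gita): min(-14, 33) = -14
n2.2.1 (Nadia): max(28, 19) = 28
n2.2.2 (Nadia): max(-16, -21) = -16
n2.2 (Gita): min(28, -16) = -16
n2 (Nadia): max(-14, -16) = -14
n3.1.1 (Nadia): max(-27, 50) = 50
n3.1.2 (Nadia): max(11, -24, 5) = 11
n3.1.3 (Nadia): max(-17, -41) = -17
n3.1 (Gita): min(50, 11, -17) = -17
n3.2.1 (Nadia): max(-3, 23, 21) = 23
n3.2.2 (Nadia): max(41, 6) = 41
n3.2.3 (Nadia): max(-17, 0, 46, 49) = 49
n3.2.4 (Nadia): max(-4, -43) = -4
n3.2 (Gita): min(23, 41, 49, -4) = -4
n3.3.1 (Nadia): max(-49, -33, 2, -22) = 2
n3.3.2 (Nadia): max(0, 21, 34, 16) = 34
n3.3.3 (Nadia): max(41, -50, 11) = 41
n3.3 (Gita): min(2, 34, 41) = 2
n3 (Nadia): max(-17, -4, 2) = 2
n4.1.1 (Nadia): max(-16, 37) = 37
n4.1.2 (Nadia): max(-47, 45, 10) = 45
n4.1.3 (Nadia): max(-15, 12, -44) = 12
n4.1 (Gita): min(37, 45, 12) = 12
n4.2.1 (Nadia): max(43, -45, 37) = 43
n4.2.2 (Nadia): max(-3, 6) = 6
n4.2.3 (Nadia): max(46, -2) = 46
n4.2 (Gita): min(43, 6, 46) = 6
n4 (Nadia): max(12, 6) = 12
n0 (Gita): min(39, -14, 2, 12) = -14
At n0, Gita picks n2 (lowest: -14).
At n2, Nadia picks n2.1 (highest: -14).
At n2.1, Gita picks n2.1.1 (lowest: -14).
At n2.1.1, Nadia picks n2.1.1.2 (highest: -14).
Terminal value -14.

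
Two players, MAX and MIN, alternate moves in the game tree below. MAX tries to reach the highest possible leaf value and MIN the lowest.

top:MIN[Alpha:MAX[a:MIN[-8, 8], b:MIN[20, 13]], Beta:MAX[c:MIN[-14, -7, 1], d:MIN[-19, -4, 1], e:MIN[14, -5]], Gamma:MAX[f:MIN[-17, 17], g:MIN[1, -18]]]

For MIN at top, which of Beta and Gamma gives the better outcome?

Gamma

c (MIN): min(-14, -7, 1) = -14
d (MIN): min(-19, -4, 1) = -19
e (MIN): min(14, -5) = -5
Beta (MAX): max(-14, -19, -5) = -5
f (MIN): min(-17, 17) = -17
g (MIN): min(1, -18) = -18
Gamma (MAX): max(-17, -18) = -17
MIN prefers the lower value; Beta=-5, Gamma=-17. Gamma is better since -17 < -5.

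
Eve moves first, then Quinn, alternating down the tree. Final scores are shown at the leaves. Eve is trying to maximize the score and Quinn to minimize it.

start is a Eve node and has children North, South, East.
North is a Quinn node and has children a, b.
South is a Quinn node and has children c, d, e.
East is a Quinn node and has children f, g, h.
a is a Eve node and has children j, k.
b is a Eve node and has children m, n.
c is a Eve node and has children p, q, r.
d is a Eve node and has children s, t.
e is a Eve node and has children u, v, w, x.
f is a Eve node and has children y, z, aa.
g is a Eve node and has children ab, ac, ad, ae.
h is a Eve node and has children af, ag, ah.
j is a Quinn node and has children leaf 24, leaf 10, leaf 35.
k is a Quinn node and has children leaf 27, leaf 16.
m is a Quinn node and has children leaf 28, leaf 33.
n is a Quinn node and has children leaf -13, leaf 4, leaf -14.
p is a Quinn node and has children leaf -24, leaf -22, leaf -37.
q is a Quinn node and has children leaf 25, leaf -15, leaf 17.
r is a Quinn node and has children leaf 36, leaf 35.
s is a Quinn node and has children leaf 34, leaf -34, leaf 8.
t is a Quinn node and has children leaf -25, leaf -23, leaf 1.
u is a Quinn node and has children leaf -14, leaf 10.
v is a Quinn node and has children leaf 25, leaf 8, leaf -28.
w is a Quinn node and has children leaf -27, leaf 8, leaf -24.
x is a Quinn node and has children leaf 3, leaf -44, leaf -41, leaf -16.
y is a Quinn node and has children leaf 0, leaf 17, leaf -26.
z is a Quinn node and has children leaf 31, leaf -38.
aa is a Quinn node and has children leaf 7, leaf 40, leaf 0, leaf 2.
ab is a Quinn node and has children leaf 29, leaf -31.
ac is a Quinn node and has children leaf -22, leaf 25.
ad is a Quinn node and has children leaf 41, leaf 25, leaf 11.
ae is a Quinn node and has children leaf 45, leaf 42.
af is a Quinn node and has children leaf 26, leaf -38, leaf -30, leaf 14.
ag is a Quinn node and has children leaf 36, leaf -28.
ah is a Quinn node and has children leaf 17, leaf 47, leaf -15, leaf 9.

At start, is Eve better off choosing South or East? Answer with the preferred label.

p (Quinn): min(-24, -22, -37) = -37
q (Quinn): min(25, -15, 17) = -15
r (Quinn): min(36, 35) = 35
c (Eve): max(-37, -15, 35) = 35
s (Quinn): min(34, -34, 8) = -34
t (Quinn): min(-25, -23, 1) = -25
d (Eve): max(-34, -25) = -25
u (Quinn): min(-14, 10) = -14
v (Quinn): min(25, 8, -28) = -28
w (Quinn): min(-27, 8, -24) = -27
x (Quinn): min(3, -44, -41, -16) = -44
e (Eve): max(-14, -28, -27, -44) = -14
South (Quinn): min(35, -25, -14) = -25
y (Quinn): min(0, 17, -26) = -26
z (Quinn): min(31, -38) = -38
aa (Quinn): min(7, 40, 0, 2) = 0
f (Eve): max(-26, -38, 0) = 0
ab (Quinn): min(29, -31) = -31
ac (Quinn): min(-22, 25) = -22
ad (Quinn): min(41, 25, 11) = 11
ae (Quinn): min(45, 42) = 42
g (Eve): max(-31, -22, 11, 42) = 42
af (Quinn): min(26, -38, -30, 14) = -38
ag (Quinn): min(36, -28) = -28
ah (Quinn): min(17, 47, -15, 9) = -15
h (Eve): max(-38, -28, -15) = -15
East (Quinn): min(0, 42, -15) = -15
Eve prefers the higher value; South=-25, East=-15. East is better since -15 > -25.

East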